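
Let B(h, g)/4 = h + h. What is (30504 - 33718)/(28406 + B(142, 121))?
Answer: -1607/14771 ≈ -0.10879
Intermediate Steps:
B(h, g) = 8*h (B(h, g) = 4*(h + h) = 4*(2*h) = 8*h)
(30504 - 33718)/(28406 + B(142, 121)) = (30504 - 33718)/(28406 + 8*142) = -3214/(28406 + 1136) = -3214/29542 = -3214*1/29542 = -1607/14771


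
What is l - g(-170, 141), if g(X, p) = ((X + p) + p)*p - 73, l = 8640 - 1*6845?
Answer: -13924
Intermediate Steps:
l = 1795 (l = 8640 - 6845 = 1795)
g(X, p) = -73 + p*(X + 2*p) (g(X, p) = (X + 2*p)*p - 73 = p*(X + 2*p) - 73 = -73 + p*(X + 2*p))
l - g(-170, 141) = 1795 - (-73 + 2*141² - 170*141) = 1795 - (-73 + 2*19881 - 23970) = 1795 - (-73 + 39762 - 23970) = 1795 - 1*15719 = 1795 - 15719 = -13924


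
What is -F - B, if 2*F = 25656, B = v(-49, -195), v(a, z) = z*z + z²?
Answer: -88878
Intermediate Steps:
v(a, z) = 2*z² (v(a, z) = z² + z² = 2*z²)
B = 76050 (B = 2*(-195)² = 2*38025 = 76050)
F = 12828 (F = (½)*25656 = 12828)
-F - B = -1*12828 - 1*76050 = -12828 - 76050 = -88878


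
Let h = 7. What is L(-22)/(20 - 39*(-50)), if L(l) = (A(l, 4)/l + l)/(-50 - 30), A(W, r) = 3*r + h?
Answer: 503/3467200 ≈ 0.00014507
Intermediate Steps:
A(W, r) = 7 + 3*r (A(W, r) = 3*r + 7 = 7 + 3*r)
L(l) = -19/(80*l) - l/80 (L(l) = ((7 + 3*4)/l + l)/(-50 - 30) = ((7 + 12)/l + l)/(-80) = (19/l + l)*(-1/80) = (l + 19/l)*(-1/80) = -19/(80*l) - l/80)
L(-22)/(20 - 39*(-50)) = ((1/80)*(-19 - 1*(-22)²)/(-22))/(20 - 39*(-50)) = ((1/80)*(-1/22)*(-19 - 1*484))/(20 + 1950) = ((1/80)*(-1/22)*(-19 - 484))/1970 = ((1/80)*(-1/22)*(-503))*(1/1970) = (503/1760)*(1/1970) = 503/3467200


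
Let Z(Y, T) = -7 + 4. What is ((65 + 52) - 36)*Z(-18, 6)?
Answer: -243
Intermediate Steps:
Z(Y, T) = -3
((65 + 52) - 36)*Z(-18, 6) = ((65 + 52) - 36)*(-3) = (117 - 36)*(-3) = 81*(-3) = -243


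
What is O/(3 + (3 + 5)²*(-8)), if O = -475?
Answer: 475/509 ≈ 0.93320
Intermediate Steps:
O/(3 + (3 + 5)²*(-8)) = -475/(3 + (3 + 5)²*(-8)) = -475/(3 + 8²*(-8)) = -475/(3 + 64*(-8)) = -475/(3 - 512) = -475/(-509) = -475*(-1/509) = 475/509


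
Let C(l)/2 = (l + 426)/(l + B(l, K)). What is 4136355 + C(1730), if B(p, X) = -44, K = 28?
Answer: 3486949421/843 ≈ 4.1364e+6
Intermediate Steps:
C(l) = 2*(426 + l)/(-44 + l) (C(l) = 2*((l + 426)/(l - 44)) = 2*((426 + l)/(-44 + l)) = 2*(426 + l)/(-44 + l))
4136355 + C(1730) = 4136355 + 2*(426 + 1730)/(-44 + 1730) = 4136355 + 2*2156/1686 = 4136355 + 2*(1/1686)*2156 = 4136355 + 2156/843 = 3486949421/843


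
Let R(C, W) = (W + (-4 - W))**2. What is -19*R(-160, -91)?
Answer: -304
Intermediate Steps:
R(C, W) = 16 (R(C, W) = (-4)**2 = 16)
-19*R(-160, -91) = -19*16 = -304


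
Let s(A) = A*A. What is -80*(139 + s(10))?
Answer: -19120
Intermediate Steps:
s(A) = A**2
-80*(139 + s(10)) = -80*(139 + 10**2) = -80*(139 + 100) = -80*239 = -19120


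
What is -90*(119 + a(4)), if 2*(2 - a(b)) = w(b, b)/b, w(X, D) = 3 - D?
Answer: -43605/4 ≈ -10901.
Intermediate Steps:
a(b) = 2 - (3 - b)/(2*b)
-90*(119 + a(4)) = -90*(119 + (1/2)*(-3 + 5*4)/4) = -90*(119 + (1/2)*(1/4)*(-3 + 20)) = -90*(119 + (1/2)*(1/4)*17) = -90*(119 + 17/8) = -90*969/8 = -43605/4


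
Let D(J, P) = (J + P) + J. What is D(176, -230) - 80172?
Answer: -80050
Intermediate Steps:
D(J, P) = P + 2*J
D(176, -230) - 80172 = (-230 + 2*176) - 80172 = (-230 + 352) - 80172 = 122 - 80172 = -80050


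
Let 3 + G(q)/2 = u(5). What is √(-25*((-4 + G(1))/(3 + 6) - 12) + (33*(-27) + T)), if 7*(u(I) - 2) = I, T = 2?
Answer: I*√254149/21 ≈ 24.006*I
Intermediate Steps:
u(I) = 2 + I/7
G(q) = -4/7 (G(q) = -6 + 2*(2 + (⅐)*5) = -6 + 2*(2 + 5/7) = -6 + 2*(19/7) = -6 + 38/7 = -4/7)
√(-25*((-4 + G(1))/(3 + 6) - 12) + (33*(-27) + T)) = √(-25*((-4 - 4/7)/(3 + 6) - 12) + (33*(-27) + 2)) = √(-25*(-32/7/9 - 12) + (-891 + 2)) = √(-25*(-32/7*⅑ - 12) - 889) = √(-25*(-32/63 - 12) - 889) = √(-25*(-788/63) - 889) = √(19700/63 - 889) = √(-36307/63) = I*√254149/21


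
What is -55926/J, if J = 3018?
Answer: -9321/503 ≈ -18.531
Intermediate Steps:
-55926/J = -55926/3018 = -55926*1/3018 = -9321/503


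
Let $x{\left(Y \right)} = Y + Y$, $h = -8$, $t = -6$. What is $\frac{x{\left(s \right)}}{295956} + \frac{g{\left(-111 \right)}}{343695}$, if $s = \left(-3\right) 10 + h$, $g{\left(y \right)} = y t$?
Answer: $\frac{14248823}{8476549785} \approx 0.001681$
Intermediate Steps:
$g{\left(y \right)} = - 6 y$ ($g{\left(y \right)} = y \left(-6\right) = - 6 y$)
$s = -38$ ($s = \left(-3\right) 10 - 8 = -30 - 8 = -38$)
$x{\left(Y \right)} = 2 Y$
$\frac{x{\left(s \right)}}{295956} + \frac{g{\left(-111 \right)}}{343695} = \frac{2 \left(-38\right)}{295956} + \frac{\left(-6\right) \left(-111\right)}{343695} = \left(-76\right) \frac{1}{295956} + 666 \cdot \frac{1}{343695} = - \frac{19}{73989} + \frac{222}{114565} = \frac{14248823}{8476549785}$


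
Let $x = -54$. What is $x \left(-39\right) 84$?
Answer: $176904$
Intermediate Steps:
$x \left(-39\right) 84 = \left(-54\right) \left(-39\right) 84 = 2106 \cdot 84 = 176904$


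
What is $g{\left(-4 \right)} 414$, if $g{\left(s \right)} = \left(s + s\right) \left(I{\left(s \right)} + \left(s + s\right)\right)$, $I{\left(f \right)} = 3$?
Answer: $16560$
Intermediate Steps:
$g{\left(s \right)} = 2 s \left(3 + 2 s\right)$ ($g{\left(s \right)} = \left(s + s\right) \left(3 + \left(s + s\right)\right) = 2 s \left(3 + 2 s\right)$)
$g{\left(-4 \right)} 414 = 2 \left(-4\right) \left(3 + 2 \left(-4\right)\right) 414 = 2 \left(-4\right) \left(3 - 8\right) 414 = 2 \left(-4\right) \left(-5\right) 414 = 40 \cdot 414 = 16560$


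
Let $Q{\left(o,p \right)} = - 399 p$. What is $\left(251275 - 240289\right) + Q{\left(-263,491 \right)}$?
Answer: $-184923$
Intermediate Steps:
$\left(251275 - 240289\right) + Q{\left(-263,491 \right)} = \left(251275 - 240289\right) - 195909 = 10986 - 195909 = -184923$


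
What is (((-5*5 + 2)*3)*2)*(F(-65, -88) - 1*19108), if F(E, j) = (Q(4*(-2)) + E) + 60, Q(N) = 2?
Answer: 2637318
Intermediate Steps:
F(E, j) = 62 + E (F(E, j) = (2 + E) + 60 = 62 + E)
(((-5*5 + 2)*3)*2)*(F(-65, -88) - 1*19108) = (((-5*5 + 2)*3)*2)*((62 - 65) - 1*19108) = (((-25 + 2)*3)*2)*(-3 - 19108) = (-23*3*2)*(-19111) = -69*2*(-19111) = -138*(-19111) = 2637318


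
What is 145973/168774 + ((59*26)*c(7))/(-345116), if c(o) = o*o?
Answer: 4711443923/7280825973 ≈ 0.64710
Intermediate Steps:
c(o) = o²
145973/168774 + ((59*26)*c(7))/(-345116) = 145973/168774 + ((59*26)*7²)/(-345116) = 145973*(1/168774) + (1534*49)*(-1/345116) = 145973/168774 + 75166*(-1/345116) = 145973/168774 - 37583/172558 = 4711443923/7280825973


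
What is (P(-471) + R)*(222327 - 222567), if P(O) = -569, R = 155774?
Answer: -37249200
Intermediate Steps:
(P(-471) + R)*(222327 - 222567) = (-569 + 155774)*(222327 - 222567) = 155205*(-240) = -37249200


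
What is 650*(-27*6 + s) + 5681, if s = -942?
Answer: -711919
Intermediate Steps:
650*(-27*6 + s) + 5681 = 650*(-27*6 - 942) + 5681 = 650*(-162 - 942) + 5681 = 650*(-1104) + 5681 = -717600 + 5681 = -711919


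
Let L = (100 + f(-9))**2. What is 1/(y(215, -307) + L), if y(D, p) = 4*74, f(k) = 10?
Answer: 1/12396 ≈ 8.0671e-5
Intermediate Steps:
y(D, p) = 296
L = 12100 (L = (100 + 10)**2 = 110**2 = 12100)
1/(y(215, -307) + L) = 1/(296 + 12100) = 1/12396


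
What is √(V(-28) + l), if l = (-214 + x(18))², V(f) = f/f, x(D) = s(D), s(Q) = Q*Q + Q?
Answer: √16385 ≈ 128.00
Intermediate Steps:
s(Q) = Q + Q² (s(Q) = Q² + Q = Q + Q²)
x(D) = D*(1 + D)
V(f) = 1
l = 16384 (l = (-214 + 18*(1 + 18))² = (-214 + 18*19)² = (-214 + 342)² = 128² = 16384)
√(V(-28) + l) = √(1 + 16384) = √16385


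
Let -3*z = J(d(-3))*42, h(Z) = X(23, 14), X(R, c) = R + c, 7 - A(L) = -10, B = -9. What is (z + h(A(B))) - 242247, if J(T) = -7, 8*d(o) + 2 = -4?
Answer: -242112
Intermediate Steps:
A(L) = 17 (A(L) = 7 - 1*(-10) = 7 + 10 = 17)
d(o) = -¾ (d(o) = -¼ + (⅛)*(-4) = -¼ - ½ = -¾)
h(Z) = 37 (h(Z) = 23 + 14 = 37)
z = 98 (z = -(-7)*42/3 = -⅓*(-294) = 98)
(z + h(A(B))) - 242247 = (98 + 37) - 242247 = 135 - 242247 = -242112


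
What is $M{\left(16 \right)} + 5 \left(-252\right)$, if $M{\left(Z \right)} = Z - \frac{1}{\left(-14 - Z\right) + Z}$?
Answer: $- \frac{17415}{14} \approx -1243.9$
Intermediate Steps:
$M{\left(Z \right)} = \frac{1}{14} + Z$ ($M{\left(Z \right)} = Z - \frac{1}{-14} = Z - - \frac{1}{14} = Z + \frac{1}{14} = \frac{1}{14} + Z$)
$M{\left(16 \right)} + 5 \left(-252\right) = \left(\frac{1}{14} + 16\right) + 5 \left(-252\right) = \frac{225}{14} - 1260 = - \frac{17415}{14}$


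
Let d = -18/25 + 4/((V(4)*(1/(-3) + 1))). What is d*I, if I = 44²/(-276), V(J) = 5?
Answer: -1936/575 ≈ -3.3670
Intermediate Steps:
d = 12/25 (d = -18/25 + 4/((5*(1/(-3) + 1))) = -18*1/25 + 4/((5*(-⅓ + 1))) = -18/25 + 4/((5*(⅔))) = -18/25 + 4/(10/3) = -18/25 + 4*(3/10) = -18/25 + 6/5 = 12/25 ≈ 0.48000)
I = -484/69 (I = 1936*(-1/276) = -484/69 ≈ -7.0145)
d*I = (12/25)*(-484/69) = -1936/575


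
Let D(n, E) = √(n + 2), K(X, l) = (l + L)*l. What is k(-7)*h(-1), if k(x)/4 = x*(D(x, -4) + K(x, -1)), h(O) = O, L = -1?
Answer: 56 + 28*I*√5 ≈ 56.0 + 62.61*I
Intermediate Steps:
K(X, l) = l*(-1 + l) (K(X, l) = (l - 1)*l = (-1 + l)*l = l*(-1 + l))
D(n, E) = √(2 + n)
k(x) = 4*x*(2 + √(2 + x)) (k(x) = 4*(x*(√(2 + x) - (-1 - 1))) = 4*(x*(√(2 + x) - 1*(-2))) = 4*(x*(√(2 + x) + 2)) = 4*(x*(2 + √(2 + x))) = 4*x*(2 + √(2 + x)))
k(-7)*h(-1) = (4*(-7)*(2 + √(2 - 7)))*(-1) = (4*(-7)*(2 + √(-5)))*(-1) = (4*(-7)*(2 + I*√5))*(-1) = (-56 - 28*I*√5)*(-1) = 56 + 28*I*√5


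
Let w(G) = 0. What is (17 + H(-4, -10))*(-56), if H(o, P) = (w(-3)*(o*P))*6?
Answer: -952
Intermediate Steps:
H(o, P) = 0 (H(o, P) = (0*(o*P))*6 = (0*(P*o))*6 = 0*6 = 0)
(17 + H(-4, -10))*(-56) = (17 + 0)*(-56) = 17*(-56) = -952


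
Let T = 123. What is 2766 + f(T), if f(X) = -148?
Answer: 2618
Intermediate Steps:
2766 + f(T) = 2766 - 148 = 2618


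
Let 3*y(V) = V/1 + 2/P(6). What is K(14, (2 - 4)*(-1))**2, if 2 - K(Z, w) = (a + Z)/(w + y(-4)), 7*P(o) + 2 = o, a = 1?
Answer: 4624/121 ≈ 38.215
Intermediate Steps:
P(o) = -2/7 + o/7
y(V) = 7/6 + V/3 (y(V) = (V/1 + 2/(-2/7 + (1/7)*6))/3 = (V*1 + 2/(-2/7 + 6/7))/3 = (V + 2/(4/7))/3 = (V + 2*(7/4))/3 = (V + 7/2)/3 = (7/2 + V)/3 = 7/6 + V/3)
K(Z, w) = 2 - (1 + Z)/(-1/6 + w) (K(Z, w) = 2 - (1 + Z)/(w + (7/6 + (1/3)*(-4))) = 2 - (1 + Z)/(w + (7/6 - 4/3)) = 2 - (1 + Z)/(w - 1/6) = 2 - (1 + Z)/(-1/6 + w))
K(14, (2 - 4)*(-1))**2 = (2*(-4 - 3*14 + 6*((2 - 4)*(-1)))/(-1 + 6*((2 - 4)*(-1))))**2 = (2*(-4 - 42 + 6*(-2*(-1)))/(-1 + 6*(-2*(-1))))**2 = (2*(-4 - 42 + 6*2)/(-1 + 6*2))**2 = (2*(-4 - 42 + 12)/(-1 + 12))**2 = (2*(-34)/11)**2 = (2*(1/11)*(-34))**2 = (-68/11)**2 = 4624/121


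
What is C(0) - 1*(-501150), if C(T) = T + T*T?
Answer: 501150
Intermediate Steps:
C(T) = T + T**2
C(0) - 1*(-501150) = 0*(1 + 0) - 1*(-501150) = 0*1 + 501150 = 0 + 501150 = 501150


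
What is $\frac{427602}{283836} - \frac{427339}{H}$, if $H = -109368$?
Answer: $\frac{64539235}{11921112} \approx 5.4139$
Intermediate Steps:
$\frac{427602}{283836} - \frac{427339}{H} = \frac{427602}{283836} - \frac{427339}{-109368} = 427602 \cdot \frac{1}{283836} - - \frac{427339}{109368} = \frac{10181}{6758} + \frac{427339}{109368} = \frac{64539235}{11921112}$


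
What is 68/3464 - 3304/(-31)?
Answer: 2861791/26846 ≈ 106.60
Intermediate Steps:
68/3464 - 3304/(-31) = 68*(1/3464) - 3304*(-1/31) = 17/866 + 3304/31 = 2861791/26846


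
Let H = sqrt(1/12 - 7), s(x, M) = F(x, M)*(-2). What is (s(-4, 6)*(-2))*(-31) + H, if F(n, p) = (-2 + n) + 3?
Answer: 372 + I*sqrt(249)/6 ≈ 372.0 + 2.63*I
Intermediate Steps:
F(n, p) = 1 + n
s(x, M) = -2 - 2*x (s(x, M) = (1 + x)*(-2) = -2 - 2*x)
H = I*sqrt(249)/6 (H = sqrt(1/12 - 7) = sqrt(-83/12) = I*sqrt(249)/6 ≈ 2.63*I)
(s(-4, 6)*(-2))*(-31) + H = ((-2 - 2*(-4))*(-2))*(-31) + I*sqrt(249)/6 = ((-2 + 8)*(-2))*(-31) + I*sqrt(249)/6 = (6*(-2))*(-31) + I*sqrt(249)/6 = -12*(-31) + I*sqrt(249)/6 = 372 + I*sqrt(249)/6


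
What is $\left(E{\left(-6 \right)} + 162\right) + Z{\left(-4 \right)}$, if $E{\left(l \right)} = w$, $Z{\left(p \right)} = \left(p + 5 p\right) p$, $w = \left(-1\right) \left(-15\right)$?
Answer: $273$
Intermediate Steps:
$w = 15$
$Z{\left(p \right)} = 6 p^{2}$ ($Z{\left(p \right)} = 6 p p = 6 p^{2}$)
$E{\left(l \right)} = 15$
$\left(E{\left(-6 \right)} + 162\right) + Z{\left(-4 \right)} = \left(15 + 162\right) + 6 \left(-4\right)^{2} = 177 + 6 \cdot 16 = 177 + 96 = 273$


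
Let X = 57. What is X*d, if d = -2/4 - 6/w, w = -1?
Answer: 627/2 ≈ 313.50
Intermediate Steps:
d = 11/2 (d = -2/4 - 6/(-1) = -2*1/4 - 6*(-1) = -1/2 + 6 = 11/2 ≈ 5.5000)
X*d = 57*(11/2) = 627/2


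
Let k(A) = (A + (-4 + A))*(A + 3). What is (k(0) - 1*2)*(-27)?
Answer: 378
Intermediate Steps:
k(A) = (-4 + 2*A)*(3 + A)
(k(0) - 1*2)*(-27) = ((-12 + 2*0 + 2*0²) - 1*2)*(-27) = ((-12 + 0 + 2*0) - 2)*(-27) = ((-12 + 0 + 0) - 2)*(-27) = (-12 - 2)*(-27) = -14*(-27) = 378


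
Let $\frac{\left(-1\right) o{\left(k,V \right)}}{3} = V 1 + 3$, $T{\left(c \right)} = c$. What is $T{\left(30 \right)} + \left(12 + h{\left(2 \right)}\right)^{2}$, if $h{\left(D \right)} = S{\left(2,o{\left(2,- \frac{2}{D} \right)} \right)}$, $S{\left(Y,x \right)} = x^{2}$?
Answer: $2334$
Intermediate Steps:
$o{\left(k,V \right)} = -9 - 3 V$ ($o{\left(k,V \right)} = - 3 \left(V 1 + 3\right) = - 3 \left(V + 3\right) = - 3 \left(3 + V\right) = -9 - 3 V$)
$h{\left(D \right)} = \left(-9 + \frac{6}{D}\right)^{2}$ ($h{\left(D \right)} = \left(-9 - 3 \left(- \frac{2}{D}\right)\right)^{2} = \left(-9 + \frac{6}{D}\right)^{2}$)
$T{\left(30 \right)} + \left(12 + h{\left(2 \right)}\right)^{2} = 30 + \left(12 + \frac{9 \left(-2 + 3 \cdot 2\right)^{2}}{4}\right)^{2} = 30 + \left(12 + 9 \cdot \frac{1}{4} \left(-2 + 6\right)^{2}\right)^{2} = 30 + \left(12 + 9 \cdot \frac{1}{4} \cdot 4^{2}\right)^{2} = 30 + \left(12 + 9 \cdot \frac{1}{4} \cdot 16\right)^{2} = 30 + \left(12 + 36\right)^{2} = 30 + 48^{2} = 30 + 2304 = 2334$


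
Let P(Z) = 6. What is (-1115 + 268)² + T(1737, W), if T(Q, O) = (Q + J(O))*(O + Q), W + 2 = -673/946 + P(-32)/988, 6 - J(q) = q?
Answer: 51116990732721328/13649482561 ≈ 3.7450e+6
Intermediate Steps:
J(q) = 6 - q
W = -316068/116831 (W = -2 + (-673/946 + 6/988) = -2 + (-673*1/946 + 6*(1/988)) = -2 + (-673/946 + 3/494) = -2 - 82406/116831 = -316068/116831 ≈ -2.7053)
T(Q, O) = (O + Q)*(6 + Q - O) (T(Q, O) = (Q + (6 - O))*(O + Q) = (6 + Q - O)*(O + Q) = (O + Q)*(6 + Q - O))
(-1115 + 268)² + T(1737, W) = (-1115 + 268)² + (1737² - (-316068/116831)² + 6*(-316068/116831) + 6*1737) = (-847)² + (3017169 - 1*99898980624/13649482561 - 1896408/116831 + 10422) = 717409 + (3017169 - 99898980624/13649482561 - 1896408/116831 + 10422) = 717409 + 41324729098116879/13649482561 = 51116990732721328/13649482561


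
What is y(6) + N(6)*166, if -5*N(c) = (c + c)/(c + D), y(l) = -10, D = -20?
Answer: 646/35 ≈ 18.457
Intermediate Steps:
N(c) = -2*c/(5*(-20 + c)) (N(c) = -(c + c)/(5*(c - 20)) = -2*c/(5*(-20 + c)))
y(6) + N(6)*166 = -10 - 2*6/(-100 + 5*6)*166 = -10 - 2*6/(-100 + 30)*166 = -10 - 2*6/(-70)*166 = -10 - 2*6*(-1/70)*166 = -10 + (6/35)*166 = -10 + 996/35 = 646/35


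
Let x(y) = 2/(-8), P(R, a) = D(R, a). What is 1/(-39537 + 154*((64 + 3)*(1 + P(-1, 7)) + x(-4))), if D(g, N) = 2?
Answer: -2/17243 ≈ -0.00011599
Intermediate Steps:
P(R, a) = 2
x(y) = -¼ (x(y) = 2*(-⅛) = -¼)
1/(-39537 + 154*((64 + 3)*(1 + P(-1, 7)) + x(-4))) = 1/(-39537 + 154*((64 + 3)*(1 + 2) - ¼)) = 1/(-39537 + 154*(67*3 - ¼)) = 1/(-39537 + 154*(201 - ¼)) = 1/(-39537 + 154*(803/4)) = 1/(-39537 + 61831/2) = 1/(-17243/2) = -2/17243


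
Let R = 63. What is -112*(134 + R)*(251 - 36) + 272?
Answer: -4743488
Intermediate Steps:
-112*(134 + R)*(251 - 36) + 272 = -112*(134 + 63)*(251 - 36) + 272 = -22064*215 + 272 = -112*42355 + 272 = -4743760 + 272 = -4743488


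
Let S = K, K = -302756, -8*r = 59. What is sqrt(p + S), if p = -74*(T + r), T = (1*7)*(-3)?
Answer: 15*I*sqrt(5345)/2 ≈ 548.32*I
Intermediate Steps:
r = -59/8 (r = -1/8*59 = -59/8 ≈ -7.3750)
T = -21 (T = 7*(-3) = -21)
S = -302756
p = 8399/4 (p = -74*(-21 - 59/8) = -74*(-227/8) = 8399/4 ≈ 2099.8)
sqrt(p + S) = sqrt(8399/4 - 302756) = sqrt(-1202625/4) = 15*I*sqrt(5345)/2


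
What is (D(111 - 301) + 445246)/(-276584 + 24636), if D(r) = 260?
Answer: -222753/125974 ≈ -1.7682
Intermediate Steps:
(D(111 - 301) + 445246)/(-276584 + 24636) = (260 + 445246)/(-276584 + 24636) = 445506/(-251948) = 445506*(-1/251948) = -222753/125974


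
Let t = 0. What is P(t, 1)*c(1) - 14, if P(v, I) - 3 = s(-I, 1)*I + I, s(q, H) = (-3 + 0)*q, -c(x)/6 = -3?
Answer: 112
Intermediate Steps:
c(x) = 18 (c(x) = -6*(-3) = 18)
s(q, H) = -3*q
P(v, I) = 3 + I + 3*I**2 (P(v, I) = 3 + ((-(-3)*I)*I + I) = 3 + ((3*I)*I + I) = 3 + (3*I**2 + I) = 3 + (I + 3*I**2) = 3 + I + 3*I**2)
P(t, 1)*c(1) - 14 = (3 + 1 + 3*1**2)*18 - 14 = (3 + 1 + 3*1)*18 - 14 = (3 + 1 + 3)*18 - 14 = 7*18 - 14 = 126 - 14 = 112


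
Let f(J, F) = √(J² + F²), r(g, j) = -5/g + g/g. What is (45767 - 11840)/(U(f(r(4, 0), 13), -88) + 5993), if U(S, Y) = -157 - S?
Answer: 3167967552/544939631 + 135708*√2705/544939631 ≈ 5.8264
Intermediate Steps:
r(g, j) = 1 - 5/g (r(g, j) = -5/g + 1 = 1 - 5/g)
f(J, F) = √(F² + J²)
(45767 - 11840)/(U(f(r(4, 0), 13), -88) + 5993) = (45767 - 11840)/((-157 - √(13² + ((-5 + 4)/4)²)) + 5993) = 33927/((-157 - √(169 + ((¼)*(-1))²)) + 5993) = 33927/((-157 - √(169 + (-¼)²)) + 5993) = 33927/((-157 - √(169 + 1/16)) + 5993) = 33927/((-157 - √(2705/16)) + 5993) = 33927/((-157 - √2705/4) + 5993) = 33927/(5836 - √2705/4)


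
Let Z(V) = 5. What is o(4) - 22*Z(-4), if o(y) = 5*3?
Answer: -95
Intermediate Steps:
o(y) = 15
o(4) - 22*Z(-4) = 15 - 22*5 = 15 - 110 = -95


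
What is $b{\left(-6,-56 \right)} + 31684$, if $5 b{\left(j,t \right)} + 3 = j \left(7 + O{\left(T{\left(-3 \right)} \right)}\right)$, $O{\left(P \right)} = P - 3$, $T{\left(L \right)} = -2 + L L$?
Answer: $\frac{158351}{5} \approx 31670.0$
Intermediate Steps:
$T{\left(L \right)} = -2 + L^{2}$
$O{\left(P \right)} = -3 + P$
$b{\left(j,t \right)} = - \frac{3}{5} + \frac{11 j}{5}$ ($b{\left(j,t \right)} = - \frac{3}{5} + \frac{j \left(7 - \left(5 - 9\right)\right)}{5} = - \frac{3}{5} + \frac{j \left(7 + \left(-3 + \left(-2 + 9\right)\right)\right)}{5} = - \frac{3}{5} + \frac{j \left(7 + \left(-3 + 7\right)\right)}{5} = - \frac{3}{5} + \frac{j \left(7 + 4\right)}{5} = - \frac{3}{5} + \frac{j 11}{5} = - \frac{3}{5} + \frac{11 j}{5}$)
$b{\left(-6,-56 \right)} + 31684 = \left(- \frac{3}{5} + \frac{11}{5} \left(-6\right)\right) + 31684 = \left(- \frac{3}{5} - \frac{66}{5}\right) + 31684 = - \frac{69}{5} + 31684 = \frac{158351}{5}$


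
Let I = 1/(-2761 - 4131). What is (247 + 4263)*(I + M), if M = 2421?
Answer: 37625872405/3446 ≈ 1.0919e+7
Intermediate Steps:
I = -1/6892 (I = 1/(-6892) = -1/6892 ≈ -0.00014510)
(247 + 4263)*(I + M) = (247 + 4263)*(-1/6892 + 2421) = 4510*(16685531/6892) = 37625872405/3446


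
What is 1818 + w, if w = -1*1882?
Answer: -64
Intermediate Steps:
w = -1882
1818 + w = 1818 - 1882 = -64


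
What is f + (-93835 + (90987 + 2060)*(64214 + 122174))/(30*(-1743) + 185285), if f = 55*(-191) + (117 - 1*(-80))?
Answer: 15971837941/132995 ≈ 1.2009e+5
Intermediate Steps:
f = -10308 (f = -10505 + (117 + 80) = -10505 + 197 = -10308)
f + (-93835 + (90987 + 2060)*(64214 + 122174))/(30*(-1743) + 185285) = -10308 + (-93835 + (90987 + 2060)*(64214 + 122174))/(30*(-1743) + 185285) = -10308 + (-93835 + 93047*186388)/(-52290 + 185285) = -10308 + (-93835 + 17342844236)/132995 = -10308 + 17342750401*(1/132995) = -10308 + 17342750401/132995 = 15971837941/132995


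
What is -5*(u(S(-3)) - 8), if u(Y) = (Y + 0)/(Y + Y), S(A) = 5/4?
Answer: 75/2 ≈ 37.500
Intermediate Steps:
S(A) = 5/4 (S(A) = 5*(1/4) = 5/4)
u(Y) = 1/2 (u(Y) = Y/((2*Y)) = Y*(1/(2*Y)) = 1/2)
-5*(u(S(-3)) - 8) = -5*(1/2 - 8) = -5*(-15/2) = 75/2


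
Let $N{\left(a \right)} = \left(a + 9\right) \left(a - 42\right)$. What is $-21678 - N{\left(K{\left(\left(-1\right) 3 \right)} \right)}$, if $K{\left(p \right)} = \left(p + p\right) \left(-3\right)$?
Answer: $-21030$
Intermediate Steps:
$K{\left(p \right)} = - 6 p$ ($K{\left(p \right)} = 2 p \left(-3\right) = - 6 p$)
$N{\left(a \right)} = \left(-42 + a\right) \left(9 + a\right)$ ($N{\left(a \right)} = \left(9 + a\right) \left(-42 + a\right) = \left(-42 + a\right) \left(9 + a\right)$)
$-21678 - N{\left(K{\left(\left(-1\right) 3 \right)} \right)} = -21678 - \left(-378 + \left(- 6 \left(\left(-1\right) 3\right)\right)^{2} - 33 \left(- 6 \left(\left(-1\right) 3\right)\right)\right) = -21678 - \left(-378 + \left(\left(-6\right) \left(-3\right)\right)^{2} - 33 \left(\left(-6\right) \left(-3\right)\right)\right) = -21678 - \left(-378 + 18^{2} - 594\right) = -21678 - \left(-378 + 324 - 594\right) = -21678 - -648 = -21678 + 648 = -21030$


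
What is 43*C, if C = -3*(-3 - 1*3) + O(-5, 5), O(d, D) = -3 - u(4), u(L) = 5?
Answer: 430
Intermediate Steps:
O(d, D) = -8 (O(d, D) = -3 - 1*5 = -3 - 5 = -8)
C = 10 (C = -3*(-3 - 1*3) - 8 = -3*(-3 - 3) - 8 = -3*(-6) - 8 = 18 - 8 = 10)
43*C = 43*10 = 430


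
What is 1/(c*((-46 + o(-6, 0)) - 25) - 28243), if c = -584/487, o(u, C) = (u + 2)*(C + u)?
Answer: -487/13726893 ≈ -3.5478e-5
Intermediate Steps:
o(u, C) = (2 + u)*(C + u)
c = -584/487 (c = -584*1/487 = -584/487 ≈ -1.1992)
1/(c*((-46 + o(-6, 0)) - 25) - 28243) = 1/(-584*((-46 + ((-6)² + 2*0 + 2*(-6) + 0*(-6))) - 25)/487 - 28243) = 1/(-584*((-46 + (36 + 0 - 12 + 0)) - 25)/487 - 28243) = 1/(-584*((-46 + 24) - 25)/487 - 28243) = 1/(-584*(-22 - 25)/487 - 28243) = 1/(-584/487*(-47) - 28243) = 1/(27448/487 - 28243) = 1/(-13726893/487) = -487/13726893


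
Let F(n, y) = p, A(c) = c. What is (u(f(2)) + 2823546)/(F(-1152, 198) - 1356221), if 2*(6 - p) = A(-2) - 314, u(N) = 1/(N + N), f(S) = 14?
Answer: -79059289/37969596 ≈ -2.0822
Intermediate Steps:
u(N) = 1/(2*N)
p = 164 (p = 6 - (-2 - 314)/2 = 6 - ½*(-316) = 6 + 158 = 164)
F(n, y) = 164
(u(f(2)) + 2823546)/(F(-1152, 198) - 1356221) = ((½)/14 + 2823546)/(164 - 1356221) = ((½)*(1/14) + 2823546)/(-1356057) = (1/28 + 2823546)*(-1/1356057) = (79059289/28)*(-1/1356057) = -79059289/37969596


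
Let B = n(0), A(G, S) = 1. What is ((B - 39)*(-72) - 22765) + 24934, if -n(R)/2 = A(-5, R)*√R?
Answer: 4977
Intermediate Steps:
n(R) = -2*√R
B = 0 (B = -2*√0 = -2*0 = 0)
((B - 39)*(-72) - 22765) + 24934 = ((0 - 39)*(-72) - 22765) + 24934 = (-39*(-72) - 22765) + 24934 = (2808 - 22765) + 24934 = -19957 + 24934 = 4977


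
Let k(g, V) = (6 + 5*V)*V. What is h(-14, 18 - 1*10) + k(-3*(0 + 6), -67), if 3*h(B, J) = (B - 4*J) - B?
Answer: 66097/3 ≈ 22032.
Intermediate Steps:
h(B, J) = -4*J/3 (h(B, J) = ((B - 4*J) - B)/3 = (-4*J)/3 = -4*J/3)
k(g, V) = V*(6 + 5*V)
h(-14, 18 - 1*10) + k(-3*(0 + 6), -67) = -4*(18 - 1*10)/3 - 67*(6 + 5*(-67)) = -4*(18 - 10)/3 - 67*(6 - 335) = -4/3*8 - 67*(-329) = -32/3 + 22043 = 66097/3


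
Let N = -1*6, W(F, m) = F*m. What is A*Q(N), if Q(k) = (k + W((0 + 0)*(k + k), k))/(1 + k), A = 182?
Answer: 1092/5 ≈ 218.40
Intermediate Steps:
N = -6
Q(k) = k/(1 + k) (Q(k) = (k + ((0 + 0)*(k + k))*k)/(1 + k) = (k + (0*(2*k))*k)/(1 + k) = (k + 0*k)/(1 + k) = (k + 0)/(1 + k) = k/(1 + k))
A*Q(N) = 182*(-6/(1 - 6)) = 182*(-6/(-5)) = 182*(-6*(-⅕)) = 182*(6/5) = 1092/5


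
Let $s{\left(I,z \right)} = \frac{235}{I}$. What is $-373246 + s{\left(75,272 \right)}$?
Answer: $- \frac{5598643}{15} \approx -3.7324 \cdot 10^{5}$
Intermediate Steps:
$-373246 + s{\left(75,272 \right)} = -373246 + \frac{235}{75} = -373246 + 235 \cdot \frac{1}{75} = -373246 + \frac{47}{15} = - \frac{5598643}{15}$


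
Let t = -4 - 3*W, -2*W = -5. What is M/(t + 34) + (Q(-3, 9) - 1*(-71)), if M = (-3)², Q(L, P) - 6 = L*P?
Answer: 252/5 ≈ 50.400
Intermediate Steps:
W = 5/2 (W = -½*(-5) = 5/2 ≈ 2.5000)
Q(L, P) = 6 + L*P
t = -23/2 (t = -4 - 3*5/2 = -4 - 15/2 = -23/2 ≈ -11.500)
M = 9
M/(t + 34) + (Q(-3, 9) - 1*(-71)) = 9/(-23/2 + 34) + ((6 - 3*9) - 1*(-71)) = 9/(45/2) + ((6 - 27) + 71) = 9*(2/45) + (-21 + 71) = ⅖ + 50 = 252/5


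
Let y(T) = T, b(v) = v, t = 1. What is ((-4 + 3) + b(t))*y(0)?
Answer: 0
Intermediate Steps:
((-4 + 3) + b(t))*y(0) = ((-4 + 3) + 1)*0 = (-1 + 1)*0 = 0*0 = 0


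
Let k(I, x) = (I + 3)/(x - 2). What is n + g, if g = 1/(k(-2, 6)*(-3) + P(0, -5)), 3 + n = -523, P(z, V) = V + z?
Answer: -12102/23 ≈ -526.17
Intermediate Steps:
n = -526 (n = -3 - 523 = -526)
k(I, x) = (3 + I)/(-2 + x)
g = -4/23 (g = 1/(((3 - 2)/(-2 + 6))*(-3) + (-5 + 0)) = 1/((1/4)*(-3) - 5) = 1/(((¼)*1)*(-3) - 5) = 1/((¼)*(-3) - 5) = 1/(-¾ - 5) = 1/(-23/4) = -4/23 ≈ -0.17391)
n + g = -526 - 4/23 = -12102/23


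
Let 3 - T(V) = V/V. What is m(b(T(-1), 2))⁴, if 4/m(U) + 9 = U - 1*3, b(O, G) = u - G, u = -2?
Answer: 1/256 ≈ 0.0039063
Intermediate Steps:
T(V) = 2 (T(V) = 3 - V/V = 3 - 1*1 = 3 - 1 = 2)
b(O, G) = -2 - G
m(U) = 4/(-12 + U) (m(U) = 4/(-9 + (U - 1*3)) = 4/(-9 + (U - 3)) = 4/(-9 + (-3 + U)) = 4/(-12 + U))
m(b(T(-1), 2))⁴ = (4/(-12 + (-2 - 1*2)))⁴ = (4/(-12 + (-2 - 2)))⁴ = (4/(-12 - 4))⁴ = (4/(-16))⁴ = (4*(-1/16))⁴ = (-¼)⁴ = 1/256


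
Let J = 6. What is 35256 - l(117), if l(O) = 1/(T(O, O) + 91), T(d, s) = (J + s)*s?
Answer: 510577391/14482 ≈ 35256.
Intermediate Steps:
T(d, s) = s*(6 + s) (T(d, s) = (6 + s)*s = s*(6 + s))
l(O) = 1/(91 + O*(6 + O)) (l(O) = 1/(O*(6 + O) + 91) = 1/(91 + O*(6 + O)))
35256 - l(117) = 35256 - 1/(91 + 117*(6 + 117)) = 35256 - 1/(91 + 117*123) = 35256 - 1/(91 + 14391) = 35256 - 1/14482 = 510577391/14482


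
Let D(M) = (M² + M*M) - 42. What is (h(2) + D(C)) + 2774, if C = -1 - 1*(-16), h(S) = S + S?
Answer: 3186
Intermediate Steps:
h(S) = 2*S
C = 15 (C = -1 + 16 = 15)
D(M) = -42 + 2*M² (D(M) = (M² + M²) - 42 = 2*M² - 42 = -42 + 2*M²)
(h(2) + D(C)) + 2774 = (2*2 + (-42 + 2*15²)) + 2774 = (4 + (-42 + 2*225)) + 2774 = (4 + (-42 + 450)) + 2774 = (4 + 408) + 2774 = 412 + 2774 = 3186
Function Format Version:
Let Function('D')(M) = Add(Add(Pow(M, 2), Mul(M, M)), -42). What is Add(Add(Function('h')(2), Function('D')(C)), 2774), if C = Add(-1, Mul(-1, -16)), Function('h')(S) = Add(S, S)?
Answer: 3186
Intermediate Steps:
Function('h')(S) = Mul(2, S)
C = 15 (C = Add(-1, 16) = 15)
Function('D')(M) = Add(-42, Mul(2, Pow(M, 2))) (Function('D')(M) = Add(Add(Pow(M, 2), Pow(M, 2)), -42) = Add(Mul(2, Pow(M, 2)), -42) = Add(-42, Mul(2, Pow(M, 2))))
Add(Add(Function('h')(2), Function('D')(C)), 2774) = Add(Add(Mul(2, 2), Add(-42, Mul(2, Pow(15, 2)))), 2774) = Add(Add(4, Add(-42, Mul(2, 225))), 2774) = Add(Add(4, Add(-42, 450)), 2774) = Add(Add(4, 408), 2774) = Add(412, 2774) = 3186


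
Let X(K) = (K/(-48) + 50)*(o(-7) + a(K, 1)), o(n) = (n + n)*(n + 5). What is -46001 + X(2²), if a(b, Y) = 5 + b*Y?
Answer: -529849/12 ≈ -44154.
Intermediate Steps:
o(n) = 2*n*(5 + n) (o(n) = (2*n)*(5 + n) = 2*n*(5 + n))
a(b, Y) = 5 + Y*b
X(K) = (33 + K)*(50 - K/48) (X(K) = (K/(-48) + 50)*(2*(-7)*(5 - 7) + (5 + 1*K)) = (K*(-1/48) + 50)*(2*(-7)*(-2) + (5 + K)) = (-K/48 + 50)*(28 + (5 + K)) = (50 - K/48)*(33 + K) = (33 + K)*(50 - K/48))
-46001 + X(2²) = -46001 + (1650 - (2²)²/48 + (789/16)*2²) = -46001 + (1650 - 1/48*4² + (789/16)*4) = -46001 + (1650 - 1/48*16 + 789/4) = -46001 + (1650 - ⅓ + 789/4) = -46001 + 22163/12 = -529849/12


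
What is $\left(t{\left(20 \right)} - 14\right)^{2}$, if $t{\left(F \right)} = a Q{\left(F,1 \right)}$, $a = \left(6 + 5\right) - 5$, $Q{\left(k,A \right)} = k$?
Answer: $11236$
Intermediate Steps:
$a = 6$ ($a = 11 - 5 = 6$)
$t{\left(F \right)} = 6 F$
$\left(t{\left(20 \right)} - 14\right)^{2} = \left(6 \cdot 20 - 14\right)^{2} = \left(120 - 14\right)^{2} = 106^{2} = 11236$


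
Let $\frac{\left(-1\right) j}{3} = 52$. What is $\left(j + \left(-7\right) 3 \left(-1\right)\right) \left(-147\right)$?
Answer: $19845$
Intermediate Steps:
$j = -156$ ($j = \left(-3\right) 52 = -156$)
$\left(j + \left(-7\right) 3 \left(-1\right)\right) \left(-147\right) = \left(-156 + \left(-7\right) 3 \left(-1\right)\right) \left(-147\right) = \left(-156 - -21\right) \left(-147\right) = \left(-156 + 21\right) \left(-147\right) = \left(-135\right) \left(-147\right) = 19845$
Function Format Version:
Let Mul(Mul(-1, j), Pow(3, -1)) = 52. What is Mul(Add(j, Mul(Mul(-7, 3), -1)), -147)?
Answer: 19845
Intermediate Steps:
j = -156 (j = Mul(-3, 52) = -156)
Mul(Add(j, Mul(Mul(-7, 3), -1)), -147) = Mul(Add(-156, Mul(Mul(-7, 3), -1)), -147) = Mul(Add(-156, Mul(-21, -1)), -147) = Mul(Add(-156, 21), -147) = Mul(-135, -147) = 19845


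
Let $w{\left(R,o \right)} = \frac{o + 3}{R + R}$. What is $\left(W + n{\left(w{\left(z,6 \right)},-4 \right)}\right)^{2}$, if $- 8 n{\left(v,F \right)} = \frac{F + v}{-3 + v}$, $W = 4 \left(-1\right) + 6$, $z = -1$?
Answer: $\frac{49729}{14400} \approx 3.4534$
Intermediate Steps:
$w{\left(R,o \right)} = \frac{3 + o}{2 R}$
$W = 2$ ($W = -4 + 6 = 2$)
$n{\left(v,F \right)} = - \frac{F + v}{8 \left(-3 + v\right)}$ ($n{\left(v,F \right)} = - \frac{\left(F + v\right) \frac{1}{-3 + v}}{8} = - \frac{\frac{1}{-3 + v} \left(F + v\right)}{8} = - \frac{F + v}{8 \left(-3 + v\right)}$)
$\left(W + n{\left(w{\left(z,6 \right)},-4 \right)}\right)^{2} = \left(2 + \frac{\left(-1\right) \left(-4\right) - \frac{3 + 6}{2 \left(-1\right)}}{8 \left(-3 + \frac{3 + 6}{2 \left(-1\right)}\right)}\right)^{2} = \left(2 + \frac{4 - \frac{1}{2} \left(-1\right) 9}{8 \left(-3 + \frac{1}{2} \left(-1\right) 9\right)}\right)^{2} = \left(2 + \frac{4 - - \frac{9}{2}}{8 \left(-3 - \frac{9}{2}\right)}\right)^{2} = \left(2 + \frac{4 + \frac{9}{2}}{8 \left(- \frac{15}{2}\right)}\right)^{2} = \left(2 + \frac{1}{8} \left(- \frac{2}{15}\right) \frac{17}{2}\right)^{2} = \left(2 - \frac{17}{120}\right)^{2} = \left(\frac{223}{120}\right)^{2} = \frac{49729}{14400}$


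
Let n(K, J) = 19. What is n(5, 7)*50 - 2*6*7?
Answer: 866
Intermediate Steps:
n(5, 7)*50 - 2*6*7 = 19*50 - 2*6*7 = 950 - 12*7 = 950 - 84 = 866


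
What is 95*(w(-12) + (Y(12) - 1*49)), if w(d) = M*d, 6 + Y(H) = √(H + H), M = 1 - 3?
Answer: -2945 + 190*√6 ≈ -2479.6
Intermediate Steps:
M = -2
Y(H) = -6 + √2*√H (Y(H) = -6 + √(H + H) = -6 + √(2*H) = -6 + √2*√H)
w(d) = -2*d
95*(w(-12) + (Y(12) - 1*49)) = 95*(-2*(-12) + ((-6 + √2*√12) - 1*49)) = 95*(24 + ((-6 + √2*(2*√3)) - 49)) = 95*(24 + ((-6 + 2*√6) - 49)) = 95*(24 + (-55 + 2*√6)) = 95*(-31 + 2*√6) = -2945 + 190*√6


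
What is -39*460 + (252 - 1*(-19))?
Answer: -17669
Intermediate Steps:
-39*460 + (252 - 1*(-19)) = -17940 + (252 + 19) = -17940 + 271 = -17669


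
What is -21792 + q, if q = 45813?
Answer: 24021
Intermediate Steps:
-21792 + q = -21792 + 45813 = 24021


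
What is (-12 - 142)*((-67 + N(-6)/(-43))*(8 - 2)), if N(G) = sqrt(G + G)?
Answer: 61908 + 1848*I*sqrt(3)/43 ≈ 61908.0 + 74.438*I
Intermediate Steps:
N(G) = sqrt(2)*sqrt(G) (N(G) = sqrt(2*G) = sqrt(2)*sqrt(G))
(-12 - 142)*((-67 + N(-6)/(-43))*(8 - 2)) = (-12 - 142)*((-67 + (sqrt(2)*sqrt(-6))/(-43))*(8 - 2)) = -154*(-67 + (sqrt(2)*(I*sqrt(6)))*(-1/43))*6 = -154*(-67 + (2*I*sqrt(3))*(-1/43))*6 = -154*(-67 - 2*I*sqrt(3)/43)*6 = -154*(-402 - 12*I*sqrt(3)/43) = 61908 + 1848*I*sqrt(3)/43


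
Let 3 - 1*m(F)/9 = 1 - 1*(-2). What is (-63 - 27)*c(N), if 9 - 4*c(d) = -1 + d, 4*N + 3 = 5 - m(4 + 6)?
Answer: -855/4 ≈ -213.75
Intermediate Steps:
m(F) = 0 (m(F) = 27 - 9*(1 - 1*(-2)) = 27 - 9*(1 + 2) = 27 - 9*3 = 27 - 27 = 0)
N = 1/2 (N = -3/4 + (5 - 1*0)/4 = -3/4 + (5 + 0)/4 = -3/4 + (1/4)*5 = -3/4 + 5/4 = 1/2 ≈ 0.50000)
c(d) = 5/2 - d/4 (c(d) = 9/4 - (-1 + d)/4 = 9/4 + (1/4 - d/4) = 5/2 - d/4)
(-63 - 27)*c(N) = (-63 - 27)*(5/2 - 1/4*1/2) = -90*(5/2 - 1/8) = -90*19/8 = -855/4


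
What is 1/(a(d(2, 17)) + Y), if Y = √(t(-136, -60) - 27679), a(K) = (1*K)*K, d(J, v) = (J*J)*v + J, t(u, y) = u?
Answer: 980/4807563 - I*√27815/24037815 ≈ 0.00020385 - 6.9382e-6*I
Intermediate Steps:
d(J, v) = J + v*J² (d(J, v) = J²*v + J = v*J² + J = J + v*J²)
a(K) = K² (a(K) = K*K = K²)
Y = I*√27815 (Y = √(-136 - 27679) = √(-27815) = I*√27815 ≈ 166.78*I)
1/(a(d(2, 17)) + Y) = 1/((2*(1 + 2*17))² + I*√27815) = 1/((2*(1 + 34))² + I*√27815) = 1/((2*35)² + I*√27815) = 1/(70² + I*√27815) = 1/(4900 + I*√27815)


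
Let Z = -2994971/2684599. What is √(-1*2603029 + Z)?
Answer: I*√18760224916833087858/2684599 ≈ 1613.4*I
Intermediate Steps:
Z = -2994971/2684599 (Z = -2994971*1/2684599 = -2994971/2684599 ≈ -1.1156)
√(-1*2603029 + Z) = √(-1*2603029 - 2994971/2684599) = √(-2603029 - 2994971/2684599) = √(-6988092045342/2684599) = I*√18760224916833087858/2684599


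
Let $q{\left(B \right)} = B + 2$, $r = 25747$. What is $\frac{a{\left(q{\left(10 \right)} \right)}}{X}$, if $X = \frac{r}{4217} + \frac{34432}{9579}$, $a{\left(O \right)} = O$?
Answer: $\frac{484735716}{391830257} \approx 1.2371$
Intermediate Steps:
$q{\left(B \right)} = 2 + B$
$X = \frac{391830257}{40394643}$ ($X = \frac{25747}{4217} + \frac{34432}{9579} = \frac{391830257}{40394643} \approx 9.7001$)
$\frac{a{\left(q{\left(10 \right)} \right)}}{X} = \frac{2 + 10}{\frac{391830257}{40394643}} = 12 \cdot \frac{40394643}{391830257} = \frac{484735716}{391830257}$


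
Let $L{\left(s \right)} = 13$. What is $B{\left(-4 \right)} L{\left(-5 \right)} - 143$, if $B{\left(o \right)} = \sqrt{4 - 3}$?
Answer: $-130$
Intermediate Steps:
$B{\left(o \right)} = 1$ ($B{\left(o \right)} = \sqrt{1} = 1$)
$B{\left(-4 \right)} L{\left(-5 \right)} - 143 = 1 \cdot 13 - 143 = 13 - 143 = -130$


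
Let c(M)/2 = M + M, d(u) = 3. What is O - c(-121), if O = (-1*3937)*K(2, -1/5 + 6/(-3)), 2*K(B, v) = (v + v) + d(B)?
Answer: 32399/10 ≈ 3239.9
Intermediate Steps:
c(M) = 4*M (c(M) = 2*(M + M) = 2*(2*M) = 4*M)
K(B, v) = 3/2 + v (K(B, v) = ((v + v) + 3)/2 = (2*v + 3)/2 = (3 + 2*v)/2 = 3/2 + v)
O = 27559/10 (O = (-1*3937)*(3/2 + (-1/5 + 6/(-3))) = -3937*(3/2 + (-1*1/5 + 6*(-1/3))) = -3937*(3/2 + (-1/5 - 2)) = -3937*(3/2 - 11/5) = -3937*(-7/10) = 27559/10 ≈ 2755.9)
O - c(-121) = 27559/10 - 4*(-121) = 27559/10 - 1*(-484) = 27559/10 + 484 = 32399/10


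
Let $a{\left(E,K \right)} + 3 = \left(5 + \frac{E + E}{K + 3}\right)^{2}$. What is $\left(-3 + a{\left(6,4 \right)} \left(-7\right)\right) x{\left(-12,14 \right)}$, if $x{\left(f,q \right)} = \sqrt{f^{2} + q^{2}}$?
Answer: $- \frac{4166 \sqrt{85}}{7} \approx -5486.9$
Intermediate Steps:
$a{\left(E,K \right)} = -3 + \left(5 + \frac{2 E}{3 + K}\right)^{2}$ ($a{\left(E,K \right)} = -3 + \left(5 + \frac{E + E}{K + 3}\right)^{2} = -3 + \left(5 + \frac{2 E}{3 + K}\right)^{2}$)
$\left(-3 + a{\left(6,4 \right)} \left(-7\right)\right) x{\left(-12,14 \right)} = \left(-3 + \left(-3 + \frac{\left(15 + 2 \cdot 6 + 5 \cdot 4\right)^{2}}{\left(3 + 4\right)^{2}}\right) \left(-7\right)\right) \sqrt{\left(-12\right)^{2} + 14^{2}} = \left(-3 + \left(-3 + \frac{\left(15 + 12 + 20\right)^{2}}{49}\right) \left(-7\right)\right) \sqrt{144 + 196} = \left(-3 + \left(-3 + \frac{47^{2}}{49}\right) \left(-7\right)\right) \sqrt{340} = \left(-3 + \left(-3 + \frac{1}{49} \cdot 2209\right) \left(-7\right)\right) 2 \sqrt{85} = \left(-3 + \left(-3 + \frac{2209}{49}\right) \left(-7\right)\right) 2 \sqrt{85} = \left(-3 + \frac{2062}{49} \left(-7\right)\right) 2 \sqrt{85} = \left(-3 - \frac{2062}{7}\right) 2 \sqrt{85} = - \frac{2083 \cdot 2 \sqrt{85}}{7} = - \frac{4166 \sqrt{85}}{7}$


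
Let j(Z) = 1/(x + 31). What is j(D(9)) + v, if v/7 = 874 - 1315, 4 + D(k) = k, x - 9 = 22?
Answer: -191393/62 ≈ -3087.0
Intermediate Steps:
x = 31 (x = 9 + 22 = 31)
D(k) = -4 + k
j(Z) = 1/62 (j(Z) = 1/(31 + 31) = 1/62)
v = -3087 (v = 7*(874 - 1315) = 7*(-441) = -3087)
j(D(9)) + v = 1/62 - 3087 = -191393/62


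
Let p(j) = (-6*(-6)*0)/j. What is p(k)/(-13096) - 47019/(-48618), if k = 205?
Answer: 15673/16206 ≈ 0.96711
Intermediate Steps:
p(j) = 0 (p(j) = (36*0)/j = 0/j = 0)
p(k)/(-13096) - 47019/(-48618) = 0/(-13096) - 47019/(-48618) = 0*(-1/13096) - 47019*(-1/48618) = 0 + 15673/16206 = 15673/16206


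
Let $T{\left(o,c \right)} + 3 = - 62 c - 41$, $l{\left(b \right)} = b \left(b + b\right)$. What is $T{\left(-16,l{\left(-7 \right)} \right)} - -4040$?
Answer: $-2080$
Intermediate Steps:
$l{\left(b \right)} = 2 b^{2}$ ($l{\left(b \right)} = b 2 b = 2 b^{2}$)
$T{\left(o,c \right)} = -44 - 62 c$ ($T{\left(o,c \right)} = -3 - \left(41 + 62 c\right) = -44 - 62 c$)
$T{\left(-16,l{\left(-7 \right)} \right)} - -4040 = \left(-44 - 62 \cdot 2 \left(-7\right)^{2}\right) - -4040 = \left(-44 - 62 \cdot 2 \cdot 49\right) + 4040 = \left(-44 - 6076\right) + 4040 = -6120 + 4040 = -2080$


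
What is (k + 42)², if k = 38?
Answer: 6400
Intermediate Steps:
(k + 42)² = (38 + 42)² = 80² = 6400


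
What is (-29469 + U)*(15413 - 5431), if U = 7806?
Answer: -216240066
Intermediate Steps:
(-29469 + U)*(15413 - 5431) = (-29469 + 7806)*(15413 - 5431) = -21663*9982 = -216240066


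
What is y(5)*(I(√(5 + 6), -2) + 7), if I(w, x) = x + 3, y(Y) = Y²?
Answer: 200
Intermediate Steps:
I(w, x) = 3 + x
y(5)*(I(√(5 + 6), -2) + 7) = 5²*((3 - 2) + 7) = 25*(1 + 7) = 25*8 = 200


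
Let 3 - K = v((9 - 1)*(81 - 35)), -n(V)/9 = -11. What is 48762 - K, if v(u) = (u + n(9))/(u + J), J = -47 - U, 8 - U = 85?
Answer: 19406549/398 ≈ 48760.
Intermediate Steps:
U = -77 (U = 8 - 1*85 = 8 - 85 = -77)
n(V) = 99 (n(V) = -9*(-11) = 99)
J = 30 (J = -47 - 1*(-77) = -47 + 77 = 30)
v(u) = (99 + u)/(30 + u) (v(u) = (u + 99)/(u + 30) = (99 + u)/(30 + u))
K = 727/398 (K = 3 - (99 + (9 - 1)*(81 - 35))/(30 + (9 - 1)*(81 - 35)) = 3 - (99 + 8*46)/(30 + 8*46) = 3 - (99 + 368)/(30 + 368) = 3 - 467/398 = 727/398 ≈ 1.8266)
48762 - K = 48762 - 1*727/398 = 48762 - 727/398 = 19406549/398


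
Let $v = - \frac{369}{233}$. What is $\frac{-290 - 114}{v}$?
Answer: $\frac{94132}{369} \approx 255.1$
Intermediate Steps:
$v = - \frac{369}{233}$ ($v = \left(-369\right) \frac{1}{233} = - \frac{369}{233} \approx -1.5837$)
$\frac{-290 - 114}{v} = \frac{-290 - 114}{- \frac{369}{233}} = \left(-404\right) \left(- \frac{233}{369}\right) = \frac{94132}{369}$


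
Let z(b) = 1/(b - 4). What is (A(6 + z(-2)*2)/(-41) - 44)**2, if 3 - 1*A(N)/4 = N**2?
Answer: 230675344/136161 ≈ 1694.1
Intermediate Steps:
z(b) = 1/(-4 + b)
A(N) = 12 - 4*N**2
(A(6 + z(-2)*2)/(-41) - 44)**2 = ((12 - 4*(6 + 2/(-4 - 2))**2)/(-41) - 44)**2 = ((12 - 4*(6 + 2/(-6))**2)*(-1/41) - 44)**2 = ((12 - 4*(6 - 1/6*2)**2)*(-1/41) - 44)**2 = ((12 - 4*(6 - 1/3)**2)*(-1/41) - 44)**2 = ((12 - 4*(17/3)**2)*(-1/41) - 44)**2 = ((12 - 4*289/9)*(-1/41) - 44)**2 = ((12 - 1156/9)*(-1/41) - 44)**2 = (-1048/9*(-1/41) - 44)**2 = (1048/369 - 44)**2 = (-15188/369)**2 = 230675344/136161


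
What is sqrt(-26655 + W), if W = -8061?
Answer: 2*I*sqrt(8679) ≈ 186.32*I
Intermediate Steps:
sqrt(-26655 + W) = sqrt(-26655 - 8061) = sqrt(-34716) = 2*I*sqrt(8679)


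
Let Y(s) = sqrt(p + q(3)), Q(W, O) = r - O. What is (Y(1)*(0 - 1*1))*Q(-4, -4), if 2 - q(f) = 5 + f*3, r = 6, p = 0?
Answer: -20*I*sqrt(3) ≈ -34.641*I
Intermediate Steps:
Q(W, O) = 6 - O
q(f) = -3 - 3*f (q(f) = 2 - (5 + f*3) = 2 - (5 + 3*f) = 2 + (-5 - 3*f) = -3 - 3*f)
Y(s) = 2*I*sqrt(3) (Y(s) = sqrt(0 + (-3 - 3*3)) = sqrt(0 + (-3 - 9)) = sqrt(0 - 12) = sqrt(-12) = 2*I*sqrt(3))
(Y(1)*(0 - 1*1))*Q(-4, -4) = ((2*I*sqrt(3))*(0 - 1*1))*(6 - 1*(-4)) = ((2*I*sqrt(3))*(0 - 1))*(6 + 4) = ((2*I*sqrt(3))*(-1))*10 = -2*I*sqrt(3)*10 = -20*I*sqrt(3)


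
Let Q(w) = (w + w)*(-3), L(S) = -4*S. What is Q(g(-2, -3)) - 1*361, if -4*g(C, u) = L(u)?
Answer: -343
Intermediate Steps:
g(C, u) = u (g(C, u) = -(-1)*u = u)
Q(w) = -6*w (Q(w) = (2*w)*(-3) = -6*w)
Q(g(-2, -3)) - 1*361 = -6*(-3) - 1*361 = 18 - 361 = -343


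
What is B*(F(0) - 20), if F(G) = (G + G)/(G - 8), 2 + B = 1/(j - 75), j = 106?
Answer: 1220/31 ≈ 39.355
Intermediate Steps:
B = -61/31 (B = -2 + 1/(106 - 75) = -2 + 1/31 = -61/31 ≈ -1.9677)
F(G) = 2*G/(-8 + G) (F(G) = (2*G)/(-8 + G) = 2*G/(-8 + G))
B*(F(0) - 20) = -61*(2*0/(-8 + 0) - 20)/31 = -61*(2*0/(-8) - 20)/31 = -61*(2*0*(-⅛) - 20)/31 = -61*(0 - 20)/31 = -61/31*(-20) = 1220/31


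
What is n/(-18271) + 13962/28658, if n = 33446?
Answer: -351697883/261805159 ≈ -1.3434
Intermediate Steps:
n/(-18271) + 13962/28658 = 33446/(-18271) + 13962/28658 = 33446*(-1/18271) + 13962*(1/28658) = -33446/18271 + 6981/14329 = -351697883/261805159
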